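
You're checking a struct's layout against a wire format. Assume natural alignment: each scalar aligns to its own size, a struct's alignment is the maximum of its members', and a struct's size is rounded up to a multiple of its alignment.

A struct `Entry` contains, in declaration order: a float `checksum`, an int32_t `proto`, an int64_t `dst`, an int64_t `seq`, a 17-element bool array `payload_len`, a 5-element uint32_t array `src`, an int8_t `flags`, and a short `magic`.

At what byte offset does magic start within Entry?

66

0..4  checksum  (4B, 4-aligned)
4..8  proto  (4B, 4-aligned)
8..16  dst  (8B, 8-aligned)
16..24  seq  (8B, 8-aligned)
24..41  payload_len  (17B, 1-aligned)
41..44  -- padding (3B)
44..64  src  (20B, 4-aligned)
64..65  flags  (1B, 1-aligned)
65..66  -- padding (1B)
66..68  magic  (2B, 2-aligned)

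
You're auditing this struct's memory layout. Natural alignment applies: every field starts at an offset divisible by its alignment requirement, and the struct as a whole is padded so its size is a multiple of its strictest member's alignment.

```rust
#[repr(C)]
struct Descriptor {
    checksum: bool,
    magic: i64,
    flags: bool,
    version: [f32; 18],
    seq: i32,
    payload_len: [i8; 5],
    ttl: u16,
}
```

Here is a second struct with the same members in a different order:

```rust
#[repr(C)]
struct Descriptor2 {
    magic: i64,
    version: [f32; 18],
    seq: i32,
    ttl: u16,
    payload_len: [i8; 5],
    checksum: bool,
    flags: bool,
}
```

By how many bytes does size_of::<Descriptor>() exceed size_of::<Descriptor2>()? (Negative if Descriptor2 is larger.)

8

@0: checksum [1B, align 1] → 1
+7 pad (align 8)
@8: magic [8B, align 8] → 16
@16: flags [1B, align 1] → 17
+3 pad (align 4)
@20: version [72B, align 4] → 92
@92: seq [4B, align 4] → 96
@96: payload_len [5B, align 1] → 101
+1 pad (align 2)
@102: ttl [2B, align 2] → 104
size 104, align 8
— Descriptor2 —
@0: magic [8B, align 8] → 8
@8: version [72B, align 4] → 80
@80: seq [4B, align 4] → 84
@84: ttl [2B, align 2] → 86
@86: payload_len [5B, align 1] → 91
@91: checksum [1B, align 1] → 92
@92: flags [1B, align 1] → 93
+3 tail pad (align 8)
size 96, align 8
104 − 96 = 8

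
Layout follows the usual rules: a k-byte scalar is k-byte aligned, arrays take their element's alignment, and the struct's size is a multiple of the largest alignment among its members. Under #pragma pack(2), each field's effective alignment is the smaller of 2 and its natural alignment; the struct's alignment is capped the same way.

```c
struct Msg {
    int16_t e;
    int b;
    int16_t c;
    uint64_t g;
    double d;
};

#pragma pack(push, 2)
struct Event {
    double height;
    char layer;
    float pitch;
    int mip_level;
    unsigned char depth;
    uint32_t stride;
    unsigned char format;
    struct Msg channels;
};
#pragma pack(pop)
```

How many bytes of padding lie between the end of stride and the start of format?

0

Msg: @0: e [2B, align 2] → 2; +2 pad (align 4); @4: b [4B, align 4] → 8; @8: c [2B, align 2] → 10; +6 pad (align 8); @16: g [8B, align 8] → 24; @24: d [8B, align 8] → 32; size 32, align 8
@0: height [8B, align 2] → 8
@8: layer [1B, align 1] → 9
+1 pad (align 2)
@10: pitch [4B, align 2] → 14
@14: mip_level [4B, align 2] → 18
@18: depth [1B, align 1] → 19
+1 pad (align 2)
@20: stride [4B, align 2] → 24
@24: format [1B, align 1] → 25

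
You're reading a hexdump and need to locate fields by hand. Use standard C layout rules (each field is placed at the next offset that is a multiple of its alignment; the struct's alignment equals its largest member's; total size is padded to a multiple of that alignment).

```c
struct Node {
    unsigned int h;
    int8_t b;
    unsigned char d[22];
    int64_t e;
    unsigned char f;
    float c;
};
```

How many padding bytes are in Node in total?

@0: h [4B, align 4] → 4
@4: b [1B, align 1] → 5
@5: d [22B, align 1] → 27
+5 pad (align 8)
@32: e [8B, align 8] → 40
@40: f [1B, align 1] → 41
+3 pad (align 4)
@44: c [4B, align 4] → 48
size 48, align 8
data bytes 40, size 48 → padding 8

8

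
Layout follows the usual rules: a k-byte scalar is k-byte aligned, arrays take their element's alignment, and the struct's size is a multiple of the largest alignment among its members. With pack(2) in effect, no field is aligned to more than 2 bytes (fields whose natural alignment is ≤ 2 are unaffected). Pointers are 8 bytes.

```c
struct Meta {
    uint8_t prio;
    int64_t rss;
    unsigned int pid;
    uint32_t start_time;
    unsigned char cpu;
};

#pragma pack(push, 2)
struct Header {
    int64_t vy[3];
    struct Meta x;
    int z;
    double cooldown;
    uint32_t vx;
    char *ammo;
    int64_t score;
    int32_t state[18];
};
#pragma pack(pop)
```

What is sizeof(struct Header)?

Meta: 0..1  prio  (1B, 1-aligned); 1..8  -- padding (7B); 8..16  rss  (8B, 8-aligned); 16..20  pid  (4B, 4-aligned); 20..24  start_time  (4B, 4-aligned); 24..25  cpu  (1B, 1-aligned); 25..32  -- tail padding (7B); sizeof = 32, alignof = 8
0..24  vy  (24B, 2-aligned)
24..56  x  (32B, 2-aligned)
56..60  z  (4B, 2-aligned)
60..68  cooldown  (8B, 2-aligned)
68..72  vx  (4B, 2-aligned)
72..80  ammo  (8B, 2-aligned)
80..88  score  (8B, 2-aligned)
88..160  state  (72B, 2-aligned)
sizeof = 160, alignof = 2

160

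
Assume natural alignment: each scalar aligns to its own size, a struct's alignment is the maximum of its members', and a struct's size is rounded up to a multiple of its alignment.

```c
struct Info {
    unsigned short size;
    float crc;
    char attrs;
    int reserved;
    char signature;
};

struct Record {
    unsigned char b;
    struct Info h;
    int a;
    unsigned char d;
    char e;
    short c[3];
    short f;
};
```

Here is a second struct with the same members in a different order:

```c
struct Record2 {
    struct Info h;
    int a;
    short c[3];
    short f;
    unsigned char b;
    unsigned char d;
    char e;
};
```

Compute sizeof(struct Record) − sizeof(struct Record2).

4

Info: size at 0 (size 2, align 2) → ends 2; pad 2 to align 4 for crc; crc at 4 (size 4, align 4) → ends 8; attrs at 8 (size 1, align 1) → ends 9; pad 3 to align 4 for reserved; reserved at 12 (size 4, align 4) → ends 16; signature at 16 (size 1, align 1) → ends 17; tail pad 3 to reach multiple of 4; total 20 bytes, alignment 4
b at 0 (size 1, align 1) → ends 1
pad 3 to align 4 for h
h at 4 (size 20, align 4) → ends 24
a at 24 (size 4, align 4) → ends 28
d at 28 (size 1, align 1) → ends 29
e at 29 (size 1, align 1) → ends 30
c at 30 (size 6, align 2) → ends 36
f at 36 (size 2, align 2) → ends 38
tail pad 2 to reach multiple of 4
total 40 bytes, alignment 4
— Record2 —
h at 0 (size 20, align 4) → ends 20
a at 20 (size 4, align 4) → ends 24
c at 24 (size 6, align 2) → ends 30
f at 30 (size 2, align 2) → ends 32
b at 32 (size 1, align 1) → ends 33
d at 33 (size 1, align 1) → ends 34
e at 34 (size 1, align 1) → ends 35
tail pad 1 to reach multiple of 4
total 36 bytes, alignment 4
40 − 36 = 4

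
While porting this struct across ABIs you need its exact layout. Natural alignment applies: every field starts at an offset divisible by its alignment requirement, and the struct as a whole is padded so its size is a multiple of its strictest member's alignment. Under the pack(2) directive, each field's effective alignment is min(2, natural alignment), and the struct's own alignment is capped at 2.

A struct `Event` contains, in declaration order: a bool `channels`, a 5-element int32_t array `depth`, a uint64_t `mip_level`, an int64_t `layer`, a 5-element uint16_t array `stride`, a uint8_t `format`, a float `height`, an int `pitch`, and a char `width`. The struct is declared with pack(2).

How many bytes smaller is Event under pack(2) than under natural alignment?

natural layout:
  0..1  channels  (1B, 1-aligned)
  1..4  -- padding (3B)
  4..24  depth  (20B, 4-aligned)
  24..32  mip_level  (8B, 8-aligned)
  32..40  layer  (8B, 8-aligned)
  40..50  stride  (10B, 2-aligned)
  50..51  format  (1B, 1-aligned)
  51..52  -- padding (1B)
  52..56  height  (4B, 4-aligned)
  56..60  pitch  (4B, 4-aligned)
  60..61  width  (1B, 1-aligned)
  61..64  -- tail padding (3B)
  sizeof = 64, alignof = 8
packed(2) layout:
  0..1  channels  (1B, 1-aligned)
  1..2  -- padding (1B)
  2..22  depth  (20B, 2-aligned)
  22..30  mip_level  (8B, 2-aligned)
  30..38  layer  (8B, 2-aligned)
  38..48  stride  (10B, 2-aligned)
  48..49  format  (1B, 1-aligned)
  49..50  -- padding (1B)
  50..54  height  (4B, 2-aligned)
  54..58  pitch  (4B, 2-aligned)
  58..59  width  (1B, 1-aligned)
  59..60  -- tail padding (1B)
  sizeof = 60, alignof = 2
64 − 60 = 4

4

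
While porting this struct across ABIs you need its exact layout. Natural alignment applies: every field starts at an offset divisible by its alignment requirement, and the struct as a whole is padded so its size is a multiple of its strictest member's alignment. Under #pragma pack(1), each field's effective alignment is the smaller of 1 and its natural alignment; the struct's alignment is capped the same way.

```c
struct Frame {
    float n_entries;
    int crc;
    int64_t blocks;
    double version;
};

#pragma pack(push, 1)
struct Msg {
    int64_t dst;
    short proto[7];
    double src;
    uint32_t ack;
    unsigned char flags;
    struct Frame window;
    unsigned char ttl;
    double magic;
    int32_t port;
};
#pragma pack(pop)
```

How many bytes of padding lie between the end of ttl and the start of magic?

Frame: n_entries at 0 (size 4, align 4) → ends 4; crc at 4 (size 4, align 4) → ends 8; blocks at 8 (size 8, align 8) → ends 16; version at 16 (size 8, align 8) → ends 24; total 24 bytes, alignment 8
dst at 0 (size 8, align 1) → ends 8
proto at 8 (size 14, align 1) → ends 22
src at 22 (size 8, align 1) → ends 30
ack at 30 (size 4, align 1) → ends 34
flags at 34 (size 1, align 1) → ends 35
window at 35 (size 24, align 1) → ends 59
ttl at 59 (size 1, align 1) → ends 60
magic at 60 (size 8, align 1) → ends 68

0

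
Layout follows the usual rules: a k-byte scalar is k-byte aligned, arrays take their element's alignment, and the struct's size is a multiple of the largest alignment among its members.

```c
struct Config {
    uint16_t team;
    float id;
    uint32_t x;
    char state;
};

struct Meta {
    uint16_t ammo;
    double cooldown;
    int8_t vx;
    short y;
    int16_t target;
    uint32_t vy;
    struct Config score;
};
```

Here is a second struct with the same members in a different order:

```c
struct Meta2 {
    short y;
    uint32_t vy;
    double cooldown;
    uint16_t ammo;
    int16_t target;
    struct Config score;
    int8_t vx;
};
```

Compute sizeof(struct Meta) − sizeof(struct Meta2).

8

Config: @0: team [2B, align 2] → 2; +2 pad (align 4); @4: id [4B, align 4] → 8; @8: x [4B, align 4] → 12; @12: state [1B, align 1] → 13; +3 tail pad (align 4); size 16, align 4
@0: ammo [2B, align 2] → 2
+6 pad (align 8)
@8: cooldown [8B, align 8] → 16
@16: vx [1B, align 1] → 17
+1 pad (align 2)
@18: y [2B, align 2] → 20
@20: target [2B, align 2] → 22
+2 pad (align 4)
@24: vy [4B, align 4] → 28
@28: score [16B, align 4] → 44
+4 tail pad (align 8)
size 48, align 8
— Meta2 —
@0: y [2B, align 2] → 2
+2 pad (align 4)
@4: vy [4B, align 4] → 8
@8: cooldown [8B, align 8] → 16
@16: ammo [2B, align 2] → 18
@18: target [2B, align 2] → 20
@20: score [16B, align 4] → 36
@36: vx [1B, align 1] → 37
+3 tail pad (align 8)
size 40, align 8
48 − 40 = 8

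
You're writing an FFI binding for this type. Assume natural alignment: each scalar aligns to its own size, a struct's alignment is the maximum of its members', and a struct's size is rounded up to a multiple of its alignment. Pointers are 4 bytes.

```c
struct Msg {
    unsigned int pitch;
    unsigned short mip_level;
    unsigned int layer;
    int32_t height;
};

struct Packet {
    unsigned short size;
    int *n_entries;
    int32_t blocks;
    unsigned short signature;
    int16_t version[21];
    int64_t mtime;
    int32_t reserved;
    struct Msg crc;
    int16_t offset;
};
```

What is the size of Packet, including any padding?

Msg: @0: pitch [4B, align 4] → 4; @4: mip_level [2B, align 2] → 6; +2 pad (align 4); @8: layer [4B, align 4] → 12; @12: height [4B, align 4] → 16; size 16, align 4
@0: size [2B, align 2] → 2
+2 pad (align 4)
@4: n_entries [4B, align 4] → 8
@8: blocks [4B, align 4] → 12
@12: signature [2B, align 2] → 14
@14: version [42B, align 2] → 56
@56: mtime [8B, align 8] → 64
@64: reserved [4B, align 4] → 68
@68: crc [16B, align 4] → 84
@84: offset [2B, align 2] → 86
+2 tail pad (align 8)
size 88, align 8

88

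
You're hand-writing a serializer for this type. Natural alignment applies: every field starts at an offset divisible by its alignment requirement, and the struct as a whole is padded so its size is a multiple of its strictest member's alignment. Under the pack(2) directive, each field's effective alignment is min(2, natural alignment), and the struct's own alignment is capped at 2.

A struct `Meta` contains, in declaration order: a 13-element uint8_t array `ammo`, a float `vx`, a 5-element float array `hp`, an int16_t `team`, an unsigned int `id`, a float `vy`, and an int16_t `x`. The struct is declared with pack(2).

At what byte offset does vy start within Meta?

ammo at 0 (size 13, align 1) → ends 13
pad 1 to align 2 for vx
vx at 14 (size 4, align 2) → ends 18
hp at 18 (size 20, align 2) → ends 38
team at 38 (size 2, align 2) → ends 40
id at 40 (size 4, align 2) → ends 44
vy at 44 (size 4, align 2) → ends 48

44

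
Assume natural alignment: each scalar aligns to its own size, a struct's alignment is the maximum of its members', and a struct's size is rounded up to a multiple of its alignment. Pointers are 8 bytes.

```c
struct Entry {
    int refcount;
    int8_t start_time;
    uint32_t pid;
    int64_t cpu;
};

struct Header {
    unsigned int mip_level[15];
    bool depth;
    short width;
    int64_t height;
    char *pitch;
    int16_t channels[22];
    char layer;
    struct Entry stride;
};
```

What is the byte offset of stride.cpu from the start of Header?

Entry: refcount at 0 (size 4, align 4) → ends 4; start_time at 4 (size 1, align 1) → ends 5; pad 3 to align 4 for pid; pid at 8 (size 4, align 4) → ends 12; pad 4 to align 8 for cpu; cpu at 16 (size 8, align 8) → ends 24; total 24 bytes, alignment 8
mip_level at 0 (size 60, align 4) → ends 60
depth at 60 (size 1, align 1) → ends 61
pad 1 to align 2 for width
width at 62 (size 2, align 2) → ends 64
height at 64 (size 8, align 8) → ends 72
pitch at 72 (size 8, align 8) → ends 80
channels at 80 (size 44, align 2) → ends 124
layer at 124 (size 1, align 1) → ends 125
pad 3 to align 8 for stride
stride at 128 (size 24, align 8) → ends 152
within Entry: cpu at 16
128 + 16 = 144

144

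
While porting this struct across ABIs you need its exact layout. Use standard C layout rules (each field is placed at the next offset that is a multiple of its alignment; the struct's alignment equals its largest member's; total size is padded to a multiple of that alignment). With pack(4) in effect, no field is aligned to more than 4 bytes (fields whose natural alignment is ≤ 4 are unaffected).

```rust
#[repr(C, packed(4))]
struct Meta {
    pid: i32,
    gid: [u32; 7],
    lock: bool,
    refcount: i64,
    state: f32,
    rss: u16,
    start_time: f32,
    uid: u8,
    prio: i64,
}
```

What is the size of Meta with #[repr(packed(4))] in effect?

pid at 0 (size 4, align 4) → ends 4
gid at 4 (size 28, align 4) → ends 32
lock at 32 (size 1, align 1) → ends 33
pad 3 to align 4 for refcount
refcount at 36 (size 8, align 4) → ends 44
state at 44 (size 4, align 4) → ends 48
rss at 48 (size 2, align 2) → ends 50
pad 2 to align 4 for start_time
start_time at 52 (size 4, align 4) → ends 56
uid at 56 (size 1, align 1) → ends 57
pad 3 to align 4 for prio
prio at 60 (size 8, align 4) → ends 68
total 68 bytes, alignment 4

68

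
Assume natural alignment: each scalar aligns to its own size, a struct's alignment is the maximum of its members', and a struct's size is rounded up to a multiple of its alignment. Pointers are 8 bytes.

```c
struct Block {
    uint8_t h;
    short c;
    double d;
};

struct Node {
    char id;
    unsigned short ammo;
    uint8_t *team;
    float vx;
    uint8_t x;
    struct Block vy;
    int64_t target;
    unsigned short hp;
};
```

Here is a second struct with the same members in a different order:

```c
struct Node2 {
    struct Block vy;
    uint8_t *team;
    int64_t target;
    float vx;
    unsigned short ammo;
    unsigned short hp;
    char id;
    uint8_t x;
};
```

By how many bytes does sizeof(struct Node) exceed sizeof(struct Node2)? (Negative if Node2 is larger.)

8

Block: @0: h [1B, align 1] → 1; +1 pad (align 2); @2: c [2B, align 2] → 4; +4 pad (align 8); @8: d [8B, align 8] → 16; size 16, align 8
@0: id [1B, align 1] → 1
+1 pad (align 2)
@2: ammo [2B, align 2] → 4
+4 pad (align 8)
@8: team [8B, align 8] → 16
@16: vx [4B, align 4] → 20
@20: x [1B, align 1] → 21
+3 pad (align 8)
@24: vy [16B, align 8] → 40
@40: target [8B, align 8] → 48
@48: hp [2B, align 2] → 50
+6 tail pad (align 8)
size 56, align 8
— Node2 —
@0: vy [16B, align 8] → 16
@16: team [8B, align 8] → 24
@24: target [8B, align 8] → 32
@32: vx [4B, align 4] → 36
@36: ammo [2B, align 2] → 38
@38: hp [2B, align 2] → 40
@40: id [1B, align 1] → 41
@41: x [1B, align 1] → 42
+6 tail pad (align 8)
size 48, align 8
56 − 48 = 8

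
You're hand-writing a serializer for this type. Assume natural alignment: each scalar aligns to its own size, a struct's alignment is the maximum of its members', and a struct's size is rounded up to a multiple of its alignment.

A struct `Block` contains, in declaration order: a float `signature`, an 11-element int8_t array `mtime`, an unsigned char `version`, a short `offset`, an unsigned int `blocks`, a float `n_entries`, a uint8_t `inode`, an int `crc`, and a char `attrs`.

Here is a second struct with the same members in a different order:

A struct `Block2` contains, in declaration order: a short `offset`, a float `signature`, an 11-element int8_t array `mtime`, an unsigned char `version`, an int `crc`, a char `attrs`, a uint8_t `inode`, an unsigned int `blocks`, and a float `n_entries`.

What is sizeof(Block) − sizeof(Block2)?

signature at 0 (size 4, align 4) → ends 4
mtime at 4 (size 11, align 1) → ends 15
version at 15 (size 1, align 1) → ends 16
offset at 16 (size 2, align 2) → ends 18
pad 2 to align 4 for blocks
blocks at 20 (size 4, align 4) → ends 24
n_entries at 24 (size 4, align 4) → ends 28
inode at 28 (size 1, align 1) → ends 29
pad 3 to align 4 for crc
crc at 32 (size 4, align 4) → ends 36
attrs at 36 (size 1, align 1) → ends 37
tail pad 3 to reach multiple of 4
total 40 bytes, alignment 4
— Block2 —
offset at 0 (size 2, align 2) → ends 2
pad 2 to align 4 for signature
signature at 4 (size 4, align 4) → ends 8
mtime at 8 (size 11, align 1) → ends 19
version at 19 (size 1, align 1) → ends 20
crc at 20 (size 4, align 4) → ends 24
attrs at 24 (size 1, align 1) → ends 25
inode at 25 (size 1, align 1) → ends 26
pad 2 to align 4 for blocks
blocks at 28 (size 4, align 4) → ends 32
n_entries at 32 (size 4, align 4) → ends 36
total 36 bytes, alignment 4
40 − 36 = 4

4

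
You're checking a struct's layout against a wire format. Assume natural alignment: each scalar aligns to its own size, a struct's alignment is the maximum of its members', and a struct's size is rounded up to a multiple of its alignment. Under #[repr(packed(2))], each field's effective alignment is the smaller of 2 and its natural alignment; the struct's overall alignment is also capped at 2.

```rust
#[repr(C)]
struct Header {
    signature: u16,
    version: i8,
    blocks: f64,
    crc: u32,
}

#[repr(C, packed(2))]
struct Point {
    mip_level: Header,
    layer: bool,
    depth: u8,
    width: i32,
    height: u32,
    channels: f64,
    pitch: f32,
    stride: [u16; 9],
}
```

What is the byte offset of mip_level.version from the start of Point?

Header: signature at 0 (size 2, align 2) → ends 2; version at 2 (size 1, align 1) → ends 3; pad 5 to align 8 for blocks; blocks at 8 (size 8, align 8) → ends 16; crc at 16 (size 4, align 4) → ends 20; tail pad 4 to reach multiple of 8; total 24 bytes, alignment 8
mip_level at 0 (size 24, align 2) → ends 24
within Header: version at 2
0 + 2 = 2

2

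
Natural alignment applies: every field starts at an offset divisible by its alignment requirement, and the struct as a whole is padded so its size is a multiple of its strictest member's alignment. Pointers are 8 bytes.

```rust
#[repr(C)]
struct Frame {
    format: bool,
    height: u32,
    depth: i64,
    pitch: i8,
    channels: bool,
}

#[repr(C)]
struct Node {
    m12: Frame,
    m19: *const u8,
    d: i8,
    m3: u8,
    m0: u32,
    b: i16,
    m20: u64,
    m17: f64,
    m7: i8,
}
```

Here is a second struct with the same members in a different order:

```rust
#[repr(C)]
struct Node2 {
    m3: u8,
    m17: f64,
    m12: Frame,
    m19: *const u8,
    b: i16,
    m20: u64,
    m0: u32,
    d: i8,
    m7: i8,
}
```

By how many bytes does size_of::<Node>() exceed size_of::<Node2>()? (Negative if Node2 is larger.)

0

Frame: format at 0 (size 1, align 1) → ends 1; pad 3 to align 4 for height; height at 4 (size 4, align 4) → ends 8; depth at 8 (size 8, align 8) → ends 16; pitch at 16 (size 1, align 1) → ends 17; channels at 17 (size 1, align 1) → ends 18; tail pad 6 to reach multiple of 8; total 24 bytes, alignment 8
m12 at 0 (size 24, align 8) → ends 24
m19 at 24 (size 8, align 8) → ends 32
d at 32 (size 1, align 1) → ends 33
m3 at 33 (size 1, align 1) → ends 34
pad 2 to align 4 for m0
m0 at 36 (size 4, align 4) → ends 40
b at 40 (size 2, align 2) → ends 42
pad 6 to align 8 for m20
m20 at 48 (size 8, align 8) → ends 56
m17 at 56 (size 8, align 8) → ends 64
m7 at 64 (size 1, align 1) → ends 65
tail pad 7 to reach multiple of 8
total 72 bytes, alignment 8
— Node2 —
m3 at 0 (size 1, align 1) → ends 1
pad 7 to align 8 for m17
m17 at 8 (size 8, align 8) → ends 16
m12 at 16 (size 24, align 8) → ends 40
m19 at 40 (size 8, align 8) → ends 48
b at 48 (size 2, align 2) → ends 50
pad 6 to align 8 for m20
m20 at 56 (size 8, align 8) → ends 64
m0 at 64 (size 4, align 4) → ends 68
d at 68 (size 1, align 1) → ends 69
m7 at 69 (size 1, align 1) → ends 70
tail pad 2 to reach multiple of 8
total 72 bytes, alignment 8
72 − 72 = 0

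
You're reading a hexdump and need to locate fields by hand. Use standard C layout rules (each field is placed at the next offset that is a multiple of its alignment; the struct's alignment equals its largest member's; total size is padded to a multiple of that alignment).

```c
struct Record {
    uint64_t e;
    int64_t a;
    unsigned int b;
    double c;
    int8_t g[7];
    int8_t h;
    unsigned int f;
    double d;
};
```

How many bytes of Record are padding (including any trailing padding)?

0..8  e  (8B, 8-aligned)
8..16  a  (8B, 8-aligned)
16..20  b  (4B, 4-aligned)
20..24  -- padding (4B)
24..32  c  (8B, 8-aligned)
32..39  g  (7B, 1-aligned)
39..40  h  (1B, 1-aligned)
40..44  f  (4B, 4-aligned)
44..48  -- padding (4B)
48..56  d  (8B, 8-aligned)
sizeof = 56, alignof = 8
data bytes 48, size 56 → padding 8

8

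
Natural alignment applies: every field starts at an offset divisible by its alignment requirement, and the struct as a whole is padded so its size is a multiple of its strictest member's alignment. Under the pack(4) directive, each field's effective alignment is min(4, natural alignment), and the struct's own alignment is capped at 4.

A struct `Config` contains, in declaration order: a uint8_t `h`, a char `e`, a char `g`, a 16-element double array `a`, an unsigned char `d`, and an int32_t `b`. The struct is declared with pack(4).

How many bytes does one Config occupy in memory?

0..1  h  (1B, 1-aligned)
1..2  e  (1B, 1-aligned)
2..3  g  (1B, 1-aligned)
3..4  -- padding (1B)
4..132  a  (128B, 4-aligned)
132..133  d  (1B, 1-aligned)
133..136  -- padding (3B)
136..140  b  (4B, 4-aligned)
sizeof = 140, alignof = 4

140 bytes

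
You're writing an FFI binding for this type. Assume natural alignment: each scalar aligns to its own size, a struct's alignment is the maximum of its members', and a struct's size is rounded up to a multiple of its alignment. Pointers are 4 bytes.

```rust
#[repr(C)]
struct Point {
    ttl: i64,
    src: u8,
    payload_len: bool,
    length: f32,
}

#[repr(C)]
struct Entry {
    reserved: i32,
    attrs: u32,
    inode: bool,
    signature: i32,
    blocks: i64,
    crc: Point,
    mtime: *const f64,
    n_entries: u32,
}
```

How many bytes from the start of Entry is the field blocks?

16

Point: 0..8  ttl  (8B, 8-aligned); 8..9  src  (1B, 1-aligned); 9..10  payload_len  (1B, 1-aligned); 10..12  -- padding (2B); 12..16  length  (4B, 4-aligned); sizeof = 16, alignof = 8
0..4  reserved  (4B, 4-aligned)
4..8  attrs  (4B, 4-aligned)
8..9  inode  (1B, 1-aligned)
9..12  -- padding (3B)
12..16  signature  (4B, 4-aligned)
16..24  blocks  (8B, 8-aligned)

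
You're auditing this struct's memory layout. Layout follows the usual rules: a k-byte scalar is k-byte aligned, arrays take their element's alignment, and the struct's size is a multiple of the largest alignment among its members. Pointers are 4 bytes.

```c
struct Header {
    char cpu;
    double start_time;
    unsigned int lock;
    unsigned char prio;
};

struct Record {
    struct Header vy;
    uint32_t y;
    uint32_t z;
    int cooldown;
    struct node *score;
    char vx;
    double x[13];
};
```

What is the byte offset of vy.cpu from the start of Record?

0

Header: 0..1  cpu  (1B, 1-aligned); 1..8  -- padding (7B); 8..16  start_time  (8B, 8-aligned); 16..20  lock  (4B, 4-aligned); 20..21  prio  (1B, 1-aligned); 21..24  -- tail padding (3B); sizeof = 24, alignof = 8
0..24  vy  (24B, 8-aligned)
within Header: cpu at 0
0 + 0 = 0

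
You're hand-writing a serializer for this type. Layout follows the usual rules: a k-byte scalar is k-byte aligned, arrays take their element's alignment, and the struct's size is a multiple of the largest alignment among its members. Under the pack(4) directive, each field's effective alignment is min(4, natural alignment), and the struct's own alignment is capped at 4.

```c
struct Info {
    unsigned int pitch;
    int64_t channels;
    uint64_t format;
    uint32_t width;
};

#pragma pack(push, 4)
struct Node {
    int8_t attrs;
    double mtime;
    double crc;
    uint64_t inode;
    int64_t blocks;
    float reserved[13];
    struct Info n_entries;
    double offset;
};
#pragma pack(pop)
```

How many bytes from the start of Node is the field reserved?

36

Info: @0: pitch [4B, align 4] → 4; +4 pad (align 8); @8: channels [8B, align 8] → 16; @16: format [8B, align 8] → 24; @24: width [4B, align 4] → 28; +4 tail pad (align 8); size 32, align 8
@0: attrs [1B, align 1] → 1
+3 pad (align 4)
@4: mtime [8B, align 4] → 12
@12: crc [8B, align 4] → 20
@20: inode [8B, align 4] → 28
@28: blocks [8B, align 4] → 36
@36: reserved [52B, align 4] → 88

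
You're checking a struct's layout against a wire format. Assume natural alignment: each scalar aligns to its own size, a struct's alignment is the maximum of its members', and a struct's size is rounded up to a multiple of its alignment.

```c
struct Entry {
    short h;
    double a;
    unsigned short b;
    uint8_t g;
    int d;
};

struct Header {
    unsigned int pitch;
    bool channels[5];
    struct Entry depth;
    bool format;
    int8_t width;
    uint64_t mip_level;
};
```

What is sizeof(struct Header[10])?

560

Entry: h at 0 (size 2, align 2) → ends 2; pad 6 to align 8 for a; a at 8 (size 8, align 8) → ends 16; b at 16 (size 2, align 2) → ends 18; g at 18 (size 1, align 1) → ends 19; pad 1 to align 4 for d; d at 20 (size 4, align 4) → ends 24; total 24 bytes, alignment 8
pitch at 0 (size 4, align 4) → ends 4
channels at 4 (size 5, align 1) → ends 9
pad 7 to align 8 for depth
depth at 16 (size 24, align 8) → ends 40
format at 40 (size 1, align 1) → ends 41
width at 41 (size 1, align 1) → ends 42
pad 6 to align 8 for mip_level
mip_level at 48 (size 8, align 8) → ends 56
total 56 bytes, alignment 8
array of 10: 10 × 56 = 560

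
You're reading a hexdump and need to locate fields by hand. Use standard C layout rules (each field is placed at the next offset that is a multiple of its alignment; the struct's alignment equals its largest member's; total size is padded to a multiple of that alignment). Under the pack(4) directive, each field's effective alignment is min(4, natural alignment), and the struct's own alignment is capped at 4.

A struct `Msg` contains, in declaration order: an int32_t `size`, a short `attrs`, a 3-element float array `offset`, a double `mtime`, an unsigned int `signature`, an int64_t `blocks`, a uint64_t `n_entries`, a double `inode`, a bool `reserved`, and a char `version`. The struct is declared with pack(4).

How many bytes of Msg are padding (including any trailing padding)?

0..4  size  (4B, 4-aligned)
4..6  attrs  (2B, 2-aligned)
6..8  -- padding (2B)
8..20  offset  (12B, 4-aligned)
20..28  mtime  (8B, 4-aligned)
28..32  signature  (4B, 4-aligned)
32..40  blocks  (8B, 4-aligned)
40..48  n_entries  (8B, 4-aligned)
48..56  inode  (8B, 4-aligned)
56..57  reserved  (1B, 1-aligned)
57..58  version  (1B, 1-aligned)
58..60  -- tail padding (2B)
sizeof = 60, alignof = 4
data bytes 56, size 60 → padding 4

4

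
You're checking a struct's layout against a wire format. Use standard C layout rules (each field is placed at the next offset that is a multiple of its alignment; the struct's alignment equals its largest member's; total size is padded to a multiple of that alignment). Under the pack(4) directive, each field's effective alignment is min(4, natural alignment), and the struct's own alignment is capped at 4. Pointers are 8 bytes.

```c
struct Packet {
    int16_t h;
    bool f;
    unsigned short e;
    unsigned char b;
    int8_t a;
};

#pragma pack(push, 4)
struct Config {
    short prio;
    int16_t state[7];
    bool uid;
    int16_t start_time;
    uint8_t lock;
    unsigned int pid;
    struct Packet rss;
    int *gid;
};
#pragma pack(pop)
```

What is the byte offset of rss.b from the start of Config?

34

Packet: h at 0 (size 2, align 2) → ends 2; f at 2 (size 1, align 1) → ends 3; pad 1 to align 2 for e; e at 4 (size 2, align 2) → ends 6; b at 6 (size 1, align 1) → ends 7; a at 7 (size 1, align 1) → ends 8; total 8 bytes, alignment 2
prio at 0 (size 2, align 2) → ends 2
state at 2 (size 14, align 2) → ends 16
uid at 16 (size 1, align 1) → ends 17
pad 1 to align 2 for start_time
start_time at 18 (size 2, align 2) → ends 20
lock at 20 (size 1, align 1) → ends 21
pad 3 to align 4 for pid
pid at 24 (size 4, align 4) → ends 28
rss at 28 (size 8, align 2) → ends 36
within Packet: b at 6
28 + 6 = 34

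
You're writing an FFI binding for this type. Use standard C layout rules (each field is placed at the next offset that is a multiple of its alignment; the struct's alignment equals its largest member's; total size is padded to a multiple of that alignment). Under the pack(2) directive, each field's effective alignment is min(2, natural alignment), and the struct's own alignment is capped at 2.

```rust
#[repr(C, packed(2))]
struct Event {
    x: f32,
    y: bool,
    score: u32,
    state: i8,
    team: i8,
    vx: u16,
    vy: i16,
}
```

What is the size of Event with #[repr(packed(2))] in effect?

16

x at 0 (size 4, align 2) → ends 4
y at 4 (size 1, align 1) → ends 5
pad 1 to align 2 for score
score at 6 (size 4, align 2) → ends 10
state at 10 (size 1, align 1) → ends 11
team at 11 (size 1, align 1) → ends 12
vx at 12 (size 2, align 2) → ends 14
vy at 14 (size 2, align 2) → ends 16
total 16 bytes, alignment 2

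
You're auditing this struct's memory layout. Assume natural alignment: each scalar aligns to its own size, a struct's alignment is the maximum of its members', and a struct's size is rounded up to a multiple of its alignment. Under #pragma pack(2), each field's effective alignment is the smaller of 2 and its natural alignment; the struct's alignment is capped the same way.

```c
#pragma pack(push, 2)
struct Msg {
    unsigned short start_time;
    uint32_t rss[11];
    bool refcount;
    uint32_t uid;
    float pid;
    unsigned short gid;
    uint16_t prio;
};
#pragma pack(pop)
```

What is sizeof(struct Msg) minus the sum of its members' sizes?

@0: start_time [2B, align 2] → 2
@2: rss [44B, align 2] → 46
@46: refcount [1B, align 1] → 47
+1 pad (align 2)
@48: uid [4B, align 2] → 52
@52: pid [4B, align 2] → 56
@56: gid [2B, align 2] → 58
@58: prio [2B, align 2] → 60
size 60, align 2
data bytes 59, size 60 → padding 1

1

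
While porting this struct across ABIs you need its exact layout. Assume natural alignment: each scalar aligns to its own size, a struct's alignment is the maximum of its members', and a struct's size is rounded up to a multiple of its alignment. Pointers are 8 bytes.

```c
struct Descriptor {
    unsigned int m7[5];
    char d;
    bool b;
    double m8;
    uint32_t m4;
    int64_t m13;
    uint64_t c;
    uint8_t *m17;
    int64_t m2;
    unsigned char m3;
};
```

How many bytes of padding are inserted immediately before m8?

m7 at 0 (size 20, align 4) → ends 20
d at 20 (size 1, align 1) → ends 21
b at 21 (size 1, align 1) → ends 22
pad 2 to align 8 for m8
m8 at 24 (size 8, align 8) → ends 32

2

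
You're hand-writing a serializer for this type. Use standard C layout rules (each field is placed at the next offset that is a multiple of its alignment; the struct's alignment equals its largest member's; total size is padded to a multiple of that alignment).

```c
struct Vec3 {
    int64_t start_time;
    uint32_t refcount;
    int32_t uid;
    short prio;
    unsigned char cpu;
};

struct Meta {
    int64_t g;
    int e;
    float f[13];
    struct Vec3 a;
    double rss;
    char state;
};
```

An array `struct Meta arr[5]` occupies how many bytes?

520

Vec3: @0: start_time [8B, align 8] → 8; @8: refcount [4B, align 4] → 12; @12: uid [4B, align 4] → 16; @16: prio [2B, align 2] → 18; @18: cpu [1B, align 1] → 19; +5 tail pad (align 8); size 24, align 8
@0: g [8B, align 8] → 8
@8: e [4B, align 4] → 12
@12: f [52B, align 4] → 64
@64: a [24B, align 8] → 88
@88: rss [8B, align 8] → 96
@96: state [1B, align 1] → 97
+7 tail pad (align 8)
size 104, align 8
array of 5: 5 × 104 = 520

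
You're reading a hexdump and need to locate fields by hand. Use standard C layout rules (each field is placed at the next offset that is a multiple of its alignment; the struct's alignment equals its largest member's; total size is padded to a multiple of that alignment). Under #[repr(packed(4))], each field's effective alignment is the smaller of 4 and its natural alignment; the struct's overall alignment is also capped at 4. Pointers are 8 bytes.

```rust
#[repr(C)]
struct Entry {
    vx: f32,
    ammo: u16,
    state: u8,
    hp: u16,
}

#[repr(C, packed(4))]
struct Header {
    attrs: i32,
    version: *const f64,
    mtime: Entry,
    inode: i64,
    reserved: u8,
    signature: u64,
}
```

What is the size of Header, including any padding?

Entry: vx at 0 (size 4, align 4) → ends 4; ammo at 4 (size 2, align 2) → ends 6; state at 6 (size 1, align 1) → ends 7; pad 1 to align 2 for hp; hp at 8 (size 2, align 2) → ends 10; tail pad 2 to reach multiple of 4; total 12 bytes, alignment 4
attrs at 0 (size 4, align 4) → ends 4
version at 4 (size 8, align 4) → ends 12
mtime at 12 (size 12, align 4) → ends 24
inode at 24 (size 8, align 4) → ends 32
reserved at 32 (size 1, align 1) → ends 33
pad 3 to align 4 for signature
signature at 36 (size 8, align 4) → ends 44
total 44 bytes, alignment 4

44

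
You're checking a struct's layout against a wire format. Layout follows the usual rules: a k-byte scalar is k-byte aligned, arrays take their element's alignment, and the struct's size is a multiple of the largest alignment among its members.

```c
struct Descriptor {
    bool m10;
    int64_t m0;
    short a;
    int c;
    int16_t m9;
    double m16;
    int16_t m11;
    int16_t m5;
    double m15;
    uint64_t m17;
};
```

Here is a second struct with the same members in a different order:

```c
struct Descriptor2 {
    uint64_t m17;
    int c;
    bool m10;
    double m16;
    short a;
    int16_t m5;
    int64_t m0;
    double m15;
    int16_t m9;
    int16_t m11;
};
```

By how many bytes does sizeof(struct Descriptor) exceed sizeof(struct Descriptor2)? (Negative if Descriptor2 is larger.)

0..1  m10  (1B, 1-aligned)
1..8  -- padding (7B)
8..16  m0  (8B, 8-aligned)
16..18  a  (2B, 2-aligned)
18..20  -- padding (2B)
20..24  c  (4B, 4-aligned)
24..26  m9  (2B, 2-aligned)
26..32  -- padding (6B)
32..40  m16  (8B, 8-aligned)
40..42  m11  (2B, 2-aligned)
42..44  m5  (2B, 2-aligned)
44..48  -- padding (4B)
48..56  m15  (8B, 8-aligned)
56..64  m17  (8B, 8-aligned)
sizeof = 64, alignof = 8
— Descriptor2 —
0..8  m17  (8B, 8-aligned)
8..12  c  (4B, 4-aligned)
12..13  m10  (1B, 1-aligned)
13..16  -- padding (3B)
16..24  m16  (8B, 8-aligned)
24..26  a  (2B, 2-aligned)
26..28  m5  (2B, 2-aligned)
28..32  -- padding (4B)
32..40  m0  (8B, 8-aligned)
40..48  m15  (8B, 8-aligned)
48..50  m9  (2B, 2-aligned)
50..52  m11  (2B, 2-aligned)
52..56  -- tail padding (4B)
sizeof = 56, alignof = 8
64 − 56 = 8

8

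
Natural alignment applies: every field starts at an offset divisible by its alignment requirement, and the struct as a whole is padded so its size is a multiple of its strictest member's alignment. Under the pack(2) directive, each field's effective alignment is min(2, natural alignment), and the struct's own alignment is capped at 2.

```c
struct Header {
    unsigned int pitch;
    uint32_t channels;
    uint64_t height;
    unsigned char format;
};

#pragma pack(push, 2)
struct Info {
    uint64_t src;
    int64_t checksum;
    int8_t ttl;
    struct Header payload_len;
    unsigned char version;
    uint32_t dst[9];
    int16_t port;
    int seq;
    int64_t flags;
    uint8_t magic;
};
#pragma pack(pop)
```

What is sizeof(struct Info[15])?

1440

Header: 0..4  pitch  (4B, 4-aligned); 4..8  channels  (4B, 4-aligned); 8..16  height  (8B, 8-aligned); 16..17  format  (1B, 1-aligned); 17..24  -- tail padding (7B); sizeof = 24, alignof = 8
0..8  src  (8B, 2-aligned)
8..16  checksum  (8B, 2-aligned)
16..17  ttl  (1B, 1-aligned)
17..18  -- padding (1B)
18..42  payload_len  (24B, 2-aligned)
42..43  version  (1B, 1-aligned)
43..44  -- padding (1B)
44..80  dst  (36B, 2-aligned)
80..82  port  (2B, 2-aligned)
82..86  seq  (4B, 2-aligned)
86..94  flags  (8B, 2-aligned)
94..95  magic  (1B, 1-aligned)
95..96  -- tail padding (1B)
sizeof = 96, alignof = 2
array of 15: 15 × 96 = 1440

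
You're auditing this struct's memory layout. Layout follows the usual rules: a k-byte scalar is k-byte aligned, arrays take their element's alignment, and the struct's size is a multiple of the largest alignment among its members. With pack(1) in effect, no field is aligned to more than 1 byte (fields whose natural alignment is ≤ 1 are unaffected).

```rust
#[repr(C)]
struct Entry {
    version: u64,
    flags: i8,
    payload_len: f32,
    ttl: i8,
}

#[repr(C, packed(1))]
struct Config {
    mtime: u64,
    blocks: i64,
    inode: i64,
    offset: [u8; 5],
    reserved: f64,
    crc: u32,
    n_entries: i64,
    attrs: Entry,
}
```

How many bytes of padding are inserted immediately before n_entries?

Entry: 0..8  version  (8B, 8-aligned); 8..9  flags  (1B, 1-aligned); 9..12  -- padding (3B); 12..16  payload_len  (4B, 4-aligned); 16..17  ttl  (1B, 1-aligned); 17..24  -- tail padding (7B); sizeof = 24, alignof = 8
0..8  mtime  (8B, 1-aligned)
8..16  blocks  (8B, 1-aligned)
16..24  inode  (8B, 1-aligned)
24..29  offset  (5B, 1-aligned)
29..37  reserved  (8B, 1-aligned)
37..41  crc  (4B, 1-aligned)
41..49  n_entries  (8B, 1-aligned)

0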